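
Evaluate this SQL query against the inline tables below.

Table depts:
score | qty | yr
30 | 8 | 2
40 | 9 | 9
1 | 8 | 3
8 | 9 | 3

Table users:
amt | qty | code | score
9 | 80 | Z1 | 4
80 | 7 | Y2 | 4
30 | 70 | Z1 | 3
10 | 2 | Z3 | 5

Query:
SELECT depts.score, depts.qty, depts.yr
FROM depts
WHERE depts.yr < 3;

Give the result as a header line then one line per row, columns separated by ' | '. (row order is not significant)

After WHERE (1 rows):
depts.score | depts.qty | depts.yr
30 | 8 | 2
After SELECT (1 rows):
depts.score | depts.qty | depts.yr
30 | 8 | 2

== RESULT ==
depts.score | depts.qty | depts.yr
30 | 8 | 2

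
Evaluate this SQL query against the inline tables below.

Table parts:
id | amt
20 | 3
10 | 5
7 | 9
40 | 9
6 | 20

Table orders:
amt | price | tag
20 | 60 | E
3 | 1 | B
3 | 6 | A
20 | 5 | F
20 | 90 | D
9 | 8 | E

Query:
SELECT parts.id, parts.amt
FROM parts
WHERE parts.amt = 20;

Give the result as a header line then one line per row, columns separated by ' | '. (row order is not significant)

After WHERE (1 rows):
parts.id | parts.amt
6 | 20
After SELECT (1 rows):
parts.id | parts.amt
6 | 20

== RESULT ==
parts.id | parts.amt
6 | 20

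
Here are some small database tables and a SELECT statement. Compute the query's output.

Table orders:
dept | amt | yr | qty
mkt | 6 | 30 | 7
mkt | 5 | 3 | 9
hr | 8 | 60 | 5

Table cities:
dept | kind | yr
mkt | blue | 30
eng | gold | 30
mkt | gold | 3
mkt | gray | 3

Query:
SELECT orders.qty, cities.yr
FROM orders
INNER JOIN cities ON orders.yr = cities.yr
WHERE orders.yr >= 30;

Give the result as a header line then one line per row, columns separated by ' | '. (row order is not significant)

== RESULT ==
orders.qty | cities.yr
7 | 30
7 | 30

Derivation:
After JOIN cities (4 rows):
orders.dept | orders.amt | orders.yr | orders.qty | cities.dept | cities.kind | cities.yr
mkt | 6 | 30 | 7 | mkt | blue | 30
mkt | 6 | 30 | 7 | eng | gold | 30
mkt | 5 | 3 | 9 | mkt | gold | 3
mkt | 5 | 3 | 9 | mkt | gray | 3
After WHERE (2 rows):
orders.dept | orders.amt | orders.yr | orders.qty | cities.dept | cities.kind | cities.yr
mkt | 6 | 30 | 7 | mkt | blue | 30
mkt | 6 | 30 | 7 | eng | gold | 30
After SELECT (2 rows):
orders.qty | cities.yr
7 | 30
7 | 30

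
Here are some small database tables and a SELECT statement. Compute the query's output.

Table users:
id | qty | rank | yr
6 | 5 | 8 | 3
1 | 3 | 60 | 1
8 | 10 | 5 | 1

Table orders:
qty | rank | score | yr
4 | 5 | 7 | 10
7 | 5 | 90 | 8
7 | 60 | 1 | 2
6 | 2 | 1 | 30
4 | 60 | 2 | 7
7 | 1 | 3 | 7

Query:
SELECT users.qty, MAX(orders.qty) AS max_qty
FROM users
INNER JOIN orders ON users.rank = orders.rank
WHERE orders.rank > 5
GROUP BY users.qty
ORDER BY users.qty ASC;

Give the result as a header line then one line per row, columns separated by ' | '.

== RESULT ==
users.qty | max_qty
3 | 7

Derivation:
After JOIN orders (4 rows):
users.id | users.qty | users.rank | users.yr | orders.qty | orders.rank | orders.score | orders.yr
1 | 3 | 60 | 1 | 7 | 60 | 1 | 2
1 | 3 | 60 | 1 | 4 | 60 | 2 | 7
8 | 10 | 5 | 1 | 4 | 5 | 7 | 10
8 | 10 | 5 | 1 | 7 | 5 | 90 | 8
After WHERE (2 rows):
users.id | users.qty | users.rank | users.yr | orders.qty | orders.rank | orders.score | orders.yr
1 | 3 | 60 | 1 | 7 | 60 | 1 | 2
1 | 3 | 60 | 1 | 4 | 60 | 2 | 7
After GROUP BY (1 rows):
users.qty | max_qty
3 | 7
After ORDER BY (1 rows):
users.qty | max_qty
3 | 7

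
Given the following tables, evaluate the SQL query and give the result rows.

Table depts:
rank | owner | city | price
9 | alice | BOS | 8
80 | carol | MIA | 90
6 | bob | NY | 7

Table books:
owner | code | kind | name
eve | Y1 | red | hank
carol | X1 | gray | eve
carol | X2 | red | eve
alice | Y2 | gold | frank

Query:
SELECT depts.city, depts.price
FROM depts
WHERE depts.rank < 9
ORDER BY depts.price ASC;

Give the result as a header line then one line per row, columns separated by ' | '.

== RESULT ==
depts.city | depts.price
NY | 7

Derivation:
After WHERE (1 rows):
depts.rank | depts.owner | depts.city | depts.price
6 | bob | NY | 7
After SELECT (1 rows):
depts.city | depts.price
NY | 7
After ORDER BY (1 rows):
depts.city | depts.price
NY | 7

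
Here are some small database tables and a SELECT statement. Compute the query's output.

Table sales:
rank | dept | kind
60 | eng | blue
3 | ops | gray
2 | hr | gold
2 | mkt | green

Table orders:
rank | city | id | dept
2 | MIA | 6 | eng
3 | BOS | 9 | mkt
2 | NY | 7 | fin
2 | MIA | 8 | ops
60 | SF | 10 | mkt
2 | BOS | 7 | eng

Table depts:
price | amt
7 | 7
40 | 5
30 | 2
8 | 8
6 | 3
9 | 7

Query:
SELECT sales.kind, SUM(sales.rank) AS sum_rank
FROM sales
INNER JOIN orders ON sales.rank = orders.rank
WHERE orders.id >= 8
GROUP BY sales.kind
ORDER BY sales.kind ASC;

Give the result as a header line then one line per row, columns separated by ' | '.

After JOIN orders (10 rows):
sales.rank | sales.dept | sales.kind | orders.rank | orders.city | orders.id | orders.dept
60 | eng | blue | 60 | SF | 10 | mkt
3 | ops | gray | 3 | BOS | 9 | mkt
2 | hr | gold | 2 | MIA | 6 | eng
2 | hr | gold | 2 | NY | 7 | fin
2 | hr | gold | 2 | MIA | 8 | ops
2 | hr | gold | 2 | BOS | 7 | eng
2 | mkt | green | 2 | MIA | 6 | eng
2 | mkt | green | 2 | NY | 7 | fin
2 | mkt | green | 2 | MIA | 8 | ops
2 | mkt | green | 2 | BOS | 7 | eng
After WHERE (4 rows):
sales.rank | sales.dept | sales.kind | orders.rank | orders.city | orders.id | orders.dept
60 | eng | blue | 60 | SF | 10 | mkt
3 | ops | gray | 3 | BOS | 9 | mkt
2 | hr | gold | 2 | MIA | 8 | ops
2 | mkt | green | 2 | MIA | 8 | ops
After GROUP BY (4 rows):
sales.kind | sum_rank
blue | 60
gray | 3
gold | 2
green | 2
After ORDER BY (4 rows):
sales.kind | sum_rank
blue | 60
gold | 2
gray | 3
green | 2

== RESULT ==
sales.kind | sum_rank
blue | 60
gold | 2
gray | 3
green | 2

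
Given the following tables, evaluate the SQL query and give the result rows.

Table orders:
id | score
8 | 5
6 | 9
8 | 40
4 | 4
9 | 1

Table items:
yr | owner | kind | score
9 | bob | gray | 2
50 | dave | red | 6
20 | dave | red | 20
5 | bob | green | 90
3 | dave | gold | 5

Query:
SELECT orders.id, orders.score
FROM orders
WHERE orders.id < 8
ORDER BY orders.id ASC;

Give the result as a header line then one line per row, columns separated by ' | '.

== RESULT ==
orders.id | orders.score
4 | 4
6 | 9

Derivation:
After WHERE (2 rows):
orders.id | orders.score
6 | 9
4 | 4
After SELECT (2 rows):
orders.id | orders.score
6 | 9
4 | 4
After ORDER BY (2 rows):
orders.id | orders.score
4 | 4
6 | 9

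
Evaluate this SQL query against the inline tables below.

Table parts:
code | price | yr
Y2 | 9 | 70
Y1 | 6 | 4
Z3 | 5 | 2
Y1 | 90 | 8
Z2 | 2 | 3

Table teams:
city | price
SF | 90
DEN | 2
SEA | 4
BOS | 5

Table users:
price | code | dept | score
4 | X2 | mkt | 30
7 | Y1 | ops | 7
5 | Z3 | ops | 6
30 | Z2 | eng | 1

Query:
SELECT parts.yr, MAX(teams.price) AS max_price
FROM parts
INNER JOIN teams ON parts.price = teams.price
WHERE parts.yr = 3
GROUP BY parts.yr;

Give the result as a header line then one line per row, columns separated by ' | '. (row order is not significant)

== RESULT ==
parts.yr | max_price
3 | 2

Derivation:
After JOIN teams (3 rows):
parts.code | parts.price | parts.yr | teams.city | teams.price
Z3 | 5 | 2 | BOS | 5
Y1 | 90 | 8 | SF | 90
Z2 | 2 | 3 | DEN | 2
After WHERE (1 rows):
parts.code | parts.price | parts.yr | teams.city | teams.price
Z2 | 2 | 3 | DEN | 2
After GROUP BY (1 rows):
parts.yr | max_price
3 | 2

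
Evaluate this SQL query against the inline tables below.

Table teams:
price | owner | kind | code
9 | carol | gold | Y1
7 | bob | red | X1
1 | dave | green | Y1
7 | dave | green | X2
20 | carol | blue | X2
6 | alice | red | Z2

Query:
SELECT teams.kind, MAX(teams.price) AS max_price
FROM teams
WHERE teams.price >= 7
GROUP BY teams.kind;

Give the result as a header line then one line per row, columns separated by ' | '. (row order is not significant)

After WHERE (4 rows):
teams.price | teams.owner | teams.kind | teams.code
9 | carol | gold | Y1
7 | bob | red | X1
7 | dave | green | X2
20 | carol | blue | X2
After GROUP BY (4 rows):
teams.kind | max_price
gold | 9
red | 7
green | 7
blue | 20

== RESULT ==
teams.kind | max_price
gold | 9
red | 7
green | 7
blue | 20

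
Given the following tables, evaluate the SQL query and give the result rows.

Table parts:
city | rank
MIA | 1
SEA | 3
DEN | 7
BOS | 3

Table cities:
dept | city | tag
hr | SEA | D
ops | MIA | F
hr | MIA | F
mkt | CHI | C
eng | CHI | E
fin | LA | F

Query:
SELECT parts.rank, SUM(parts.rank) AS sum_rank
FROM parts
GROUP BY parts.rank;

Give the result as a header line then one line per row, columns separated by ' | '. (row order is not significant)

== RESULT ==
parts.rank | sum_rank
1 | 1
3 | 6
7 | 7

Derivation:
After GROUP BY (3 rows):
parts.rank | sum_rank
1 | 1
3 | 6
7 | 7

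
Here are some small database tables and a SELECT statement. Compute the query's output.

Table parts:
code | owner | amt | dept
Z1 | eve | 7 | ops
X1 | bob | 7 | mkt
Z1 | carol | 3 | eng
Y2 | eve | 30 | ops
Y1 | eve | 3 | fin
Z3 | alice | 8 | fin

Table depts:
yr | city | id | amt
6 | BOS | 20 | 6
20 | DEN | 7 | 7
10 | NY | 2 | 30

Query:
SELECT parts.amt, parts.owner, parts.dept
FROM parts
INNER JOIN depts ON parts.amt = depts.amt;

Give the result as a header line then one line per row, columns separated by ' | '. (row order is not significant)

== RESULT ==
parts.amt | parts.owner | parts.dept
7 | eve | ops
7 | bob | mkt
30 | eve | ops

Derivation:
After JOIN depts (3 rows):
parts.code | parts.owner | parts.amt | parts.dept | depts.yr | depts.city | depts.id | depts.amt
Z1 | eve | 7 | ops | 20 | DEN | 7 | 7
X1 | bob | 7 | mkt | 20 | DEN | 7 | 7
Y2 | eve | 30 | ops | 10 | NY | 2 | 30
After SELECT (3 rows):
parts.amt | parts.owner | parts.dept
7 | eve | ops
7 | bob | mkt
30 | eve | ops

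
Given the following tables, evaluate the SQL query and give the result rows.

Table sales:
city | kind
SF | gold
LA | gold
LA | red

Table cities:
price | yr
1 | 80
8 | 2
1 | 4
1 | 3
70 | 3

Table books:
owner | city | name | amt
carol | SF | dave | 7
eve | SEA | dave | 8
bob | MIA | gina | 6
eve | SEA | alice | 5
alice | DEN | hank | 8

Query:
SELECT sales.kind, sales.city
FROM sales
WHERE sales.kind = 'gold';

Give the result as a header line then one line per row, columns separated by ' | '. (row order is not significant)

After WHERE (2 rows):
sales.city | sales.kind
SF | gold
LA | gold
After SELECT (2 rows):
sales.kind | sales.city
gold | SF
gold | LA

== RESULT ==
sales.kind | sales.city
gold | SF
gold | LA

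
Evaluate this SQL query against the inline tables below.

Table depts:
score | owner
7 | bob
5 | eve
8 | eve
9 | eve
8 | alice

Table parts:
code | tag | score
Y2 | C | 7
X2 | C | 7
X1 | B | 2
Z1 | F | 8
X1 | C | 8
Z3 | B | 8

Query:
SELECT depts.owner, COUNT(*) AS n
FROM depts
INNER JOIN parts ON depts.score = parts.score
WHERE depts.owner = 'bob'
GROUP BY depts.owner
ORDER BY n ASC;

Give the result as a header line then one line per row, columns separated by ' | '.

After JOIN parts (8 rows):
depts.score | depts.owner | parts.code | parts.tag | parts.score
7 | bob | Y2 | C | 7
7 | bob | X2 | C | 7
8 | eve | Z1 | F | 8
8 | eve | X1 | C | 8
8 | eve | Z3 | B | 8
8 | alice | Z1 | F | 8
8 | alice | X1 | C | 8
8 | alice | Z3 | B | 8
After WHERE (2 rows):
depts.score | depts.owner | parts.code | parts.tag | parts.score
7 | bob | Y2 | C | 7
7 | bob | X2 | C | 7
After GROUP BY (1 rows):
depts.owner | n
bob | 2
After ORDER BY (1 rows):
depts.owner | n
bob | 2

== RESULT ==
depts.owner | n
bob | 2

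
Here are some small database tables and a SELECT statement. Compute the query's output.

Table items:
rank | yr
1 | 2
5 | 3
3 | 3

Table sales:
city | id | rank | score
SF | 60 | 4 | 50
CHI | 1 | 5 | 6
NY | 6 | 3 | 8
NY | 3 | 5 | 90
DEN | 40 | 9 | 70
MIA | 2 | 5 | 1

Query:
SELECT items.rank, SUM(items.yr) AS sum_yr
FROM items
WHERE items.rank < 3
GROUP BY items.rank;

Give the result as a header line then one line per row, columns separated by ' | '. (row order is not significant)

After WHERE (1 rows):
items.rank | items.yr
1 | 2
After GROUP BY (1 rows):
items.rank | sum_yr
1 | 2

== RESULT ==
items.rank | sum_yr
1 | 2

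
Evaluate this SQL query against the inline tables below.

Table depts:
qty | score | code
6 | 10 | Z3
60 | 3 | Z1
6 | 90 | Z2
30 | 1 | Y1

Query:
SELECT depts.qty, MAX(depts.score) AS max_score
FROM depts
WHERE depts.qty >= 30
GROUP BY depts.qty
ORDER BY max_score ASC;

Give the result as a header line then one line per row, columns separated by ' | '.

== RESULT ==
depts.qty | max_score
30 | 1
60 | 3

Derivation:
After WHERE (2 rows):
depts.qty | depts.score | depts.code
60 | 3 | Z1
30 | 1 | Y1
After GROUP BY (2 rows):
depts.qty | max_score
60 | 3
30 | 1
After ORDER BY (2 rows):
depts.qty | max_score
30 | 1
60 | 3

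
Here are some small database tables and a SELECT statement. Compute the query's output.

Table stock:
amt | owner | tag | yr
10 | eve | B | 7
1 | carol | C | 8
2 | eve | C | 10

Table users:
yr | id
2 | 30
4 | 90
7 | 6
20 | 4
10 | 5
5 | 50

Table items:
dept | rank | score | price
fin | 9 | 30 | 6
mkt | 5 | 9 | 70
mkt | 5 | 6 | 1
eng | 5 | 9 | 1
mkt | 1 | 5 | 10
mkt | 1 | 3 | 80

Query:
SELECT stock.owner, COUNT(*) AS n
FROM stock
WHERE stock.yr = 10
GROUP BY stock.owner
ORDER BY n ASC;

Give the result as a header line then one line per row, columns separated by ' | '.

== RESULT ==
stock.owner | n
eve | 1

Derivation:
After WHERE (1 rows):
stock.amt | stock.owner | stock.tag | stock.yr
2 | eve | C | 10
After GROUP BY (1 rows):
stock.owner | n
eve | 1
After ORDER BY (1 rows):
stock.owner | n
eve | 1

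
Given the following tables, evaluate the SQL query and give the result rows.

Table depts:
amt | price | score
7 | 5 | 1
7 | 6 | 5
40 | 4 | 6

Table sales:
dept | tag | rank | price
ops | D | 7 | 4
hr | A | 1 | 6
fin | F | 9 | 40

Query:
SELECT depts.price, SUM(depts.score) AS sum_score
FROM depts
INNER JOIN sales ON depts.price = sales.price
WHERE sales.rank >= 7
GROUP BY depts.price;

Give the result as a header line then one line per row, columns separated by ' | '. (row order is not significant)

After JOIN sales (2 rows):
depts.amt | depts.price | depts.score | sales.dept | sales.tag | sales.rank | sales.price
7 | 6 | 5 | hr | A | 1 | 6
40 | 4 | 6 | ops | D | 7 | 4
After WHERE (1 rows):
depts.amt | depts.price | depts.score | sales.dept | sales.tag | sales.rank | sales.price
40 | 4 | 6 | ops | D | 7 | 4
After GROUP BY (1 rows):
depts.price | sum_score
4 | 6

== RESULT ==
depts.price | sum_score
4 | 6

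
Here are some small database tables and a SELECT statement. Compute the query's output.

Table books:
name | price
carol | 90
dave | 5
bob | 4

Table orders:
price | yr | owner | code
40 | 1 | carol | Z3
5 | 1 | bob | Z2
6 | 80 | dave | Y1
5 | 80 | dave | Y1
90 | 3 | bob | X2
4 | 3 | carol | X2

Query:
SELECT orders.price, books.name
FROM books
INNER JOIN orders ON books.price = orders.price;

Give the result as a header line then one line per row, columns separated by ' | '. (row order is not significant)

== RESULT ==
orders.price | books.name
90 | carol
5 | dave
5 | dave
4 | bob

Derivation:
After JOIN orders (4 rows):
books.name | books.price | orders.price | orders.yr | orders.owner | orders.code
carol | 90 | 90 | 3 | bob | X2
dave | 5 | 5 | 1 | bob | Z2
dave | 5 | 5 | 80 | dave | Y1
bob | 4 | 4 | 3 | carol | X2
After SELECT (4 rows):
orders.price | books.name
90 | carol
5 | dave
5 | dave
4 | bob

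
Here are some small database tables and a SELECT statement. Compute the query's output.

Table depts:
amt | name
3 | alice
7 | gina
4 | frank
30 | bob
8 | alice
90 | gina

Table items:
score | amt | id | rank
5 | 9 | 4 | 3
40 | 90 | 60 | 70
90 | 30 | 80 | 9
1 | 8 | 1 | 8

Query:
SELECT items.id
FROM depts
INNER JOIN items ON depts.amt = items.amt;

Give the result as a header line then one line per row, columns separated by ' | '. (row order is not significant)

After JOIN items (3 rows):
depts.amt | depts.name | items.score | items.amt | items.id | items.rank
30 | bob | 90 | 30 | 80 | 9
8 | alice | 1 | 8 | 1 | 8
90 | gina | 40 | 90 | 60 | 70
After SELECT (3 rows):
items.id
80
1
60

== RESULT ==
items.id
80
1
60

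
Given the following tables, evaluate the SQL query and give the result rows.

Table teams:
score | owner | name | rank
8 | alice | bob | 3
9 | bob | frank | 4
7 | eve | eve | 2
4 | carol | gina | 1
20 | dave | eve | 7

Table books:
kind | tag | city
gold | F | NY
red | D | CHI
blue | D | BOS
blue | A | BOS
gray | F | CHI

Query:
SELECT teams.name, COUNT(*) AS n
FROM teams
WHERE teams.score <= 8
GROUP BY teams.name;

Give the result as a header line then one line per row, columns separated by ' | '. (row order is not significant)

After WHERE (3 rows):
teams.score | teams.owner | teams.name | teams.rank
8 | alice | bob | 3
7 | eve | eve | 2
4 | carol | gina | 1
After GROUP BY (3 rows):
teams.name | n
bob | 1
eve | 1
gina | 1

== RESULT ==
teams.name | n
bob | 1
eve | 1
gina | 1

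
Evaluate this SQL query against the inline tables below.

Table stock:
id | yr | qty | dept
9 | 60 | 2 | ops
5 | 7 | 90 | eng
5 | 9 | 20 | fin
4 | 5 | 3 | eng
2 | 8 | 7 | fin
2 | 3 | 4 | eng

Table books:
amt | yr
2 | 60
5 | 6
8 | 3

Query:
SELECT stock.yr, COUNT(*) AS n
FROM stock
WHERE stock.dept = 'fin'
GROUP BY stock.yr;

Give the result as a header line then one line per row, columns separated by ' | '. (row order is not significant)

== RESULT ==
stock.yr | n
9 | 1
8 | 1

Derivation:
After WHERE (2 rows):
stock.id | stock.yr | stock.qty | stock.dept
5 | 9 | 20 | fin
2 | 8 | 7 | fin
After GROUP BY (2 rows):
stock.yr | n
9 | 1
8 | 1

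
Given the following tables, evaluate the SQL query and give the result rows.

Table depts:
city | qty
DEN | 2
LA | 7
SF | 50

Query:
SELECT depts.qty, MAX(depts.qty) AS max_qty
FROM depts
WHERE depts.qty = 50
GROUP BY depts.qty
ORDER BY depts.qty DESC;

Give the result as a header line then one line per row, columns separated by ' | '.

After WHERE (1 rows):
depts.city | depts.qty
SF | 50
After GROUP BY (1 rows):
depts.qty | max_qty
50 | 50
After ORDER BY (1 rows):
depts.qty | max_qty
50 | 50

== RESULT ==
depts.qty | max_qty
50 | 50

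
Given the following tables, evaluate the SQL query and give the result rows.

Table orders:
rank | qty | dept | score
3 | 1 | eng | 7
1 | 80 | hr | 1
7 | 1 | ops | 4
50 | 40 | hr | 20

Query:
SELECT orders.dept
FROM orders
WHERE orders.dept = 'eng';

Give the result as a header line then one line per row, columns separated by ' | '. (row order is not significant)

After WHERE (1 rows):
orders.rank | orders.qty | orders.dept | orders.score
3 | 1 | eng | 7
After SELECT (1 rows):
orders.dept
eng

== RESULT ==
orders.dept
eng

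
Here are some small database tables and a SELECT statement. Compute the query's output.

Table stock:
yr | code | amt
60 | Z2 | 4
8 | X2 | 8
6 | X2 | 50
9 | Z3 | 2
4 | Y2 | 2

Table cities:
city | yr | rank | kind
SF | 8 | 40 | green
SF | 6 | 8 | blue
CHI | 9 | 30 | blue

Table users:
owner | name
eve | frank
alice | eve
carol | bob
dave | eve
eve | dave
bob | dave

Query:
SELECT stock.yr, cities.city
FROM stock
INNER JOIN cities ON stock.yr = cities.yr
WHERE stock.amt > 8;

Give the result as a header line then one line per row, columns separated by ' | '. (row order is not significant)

== RESULT ==
stock.yr | cities.city
6 | SF

Derivation:
After JOIN cities (3 rows):
stock.yr | stock.code | stock.amt | cities.city | cities.yr | cities.rank | cities.kind
8 | X2 | 8 | SF | 8 | 40 | green
6 | X2 | 50 | SF | 6 | 8 | blue
9 | Z3 | 2 | CHI | 9 | 30 | blue
After WHERE (1 rows):
stock.yr | stock.code | stock.amt | cities.city | cities.yr | cities.rank | cities.kind
6 | X2 | 50 | SF | 6 | 8 | blue
After SELECT (1 rows):
stock.yr | cities.city
6 | SF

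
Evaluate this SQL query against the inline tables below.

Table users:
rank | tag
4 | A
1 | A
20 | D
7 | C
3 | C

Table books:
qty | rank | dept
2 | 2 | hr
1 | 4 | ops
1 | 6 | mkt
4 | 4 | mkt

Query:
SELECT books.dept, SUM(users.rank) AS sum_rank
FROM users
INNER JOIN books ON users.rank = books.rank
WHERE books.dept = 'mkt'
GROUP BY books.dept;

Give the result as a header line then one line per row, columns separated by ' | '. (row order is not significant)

After JOIN books (2 rows):
users.rank | users.tag | books.qty | books.rank | books.dept
4 | A | 1 | 4 | ops
4 | A | 4 | 4 | mkt
After WHERE (1 rows):
users.rank | users.tag | books.qty | books.rank | books.dept
4 | A | 4 | 4 | mkt
After GROUP BY (1 rows):
books.dept | sum_rank
mkt | 4

== RESULT ==
books.dept | sum_rank
mkt | 4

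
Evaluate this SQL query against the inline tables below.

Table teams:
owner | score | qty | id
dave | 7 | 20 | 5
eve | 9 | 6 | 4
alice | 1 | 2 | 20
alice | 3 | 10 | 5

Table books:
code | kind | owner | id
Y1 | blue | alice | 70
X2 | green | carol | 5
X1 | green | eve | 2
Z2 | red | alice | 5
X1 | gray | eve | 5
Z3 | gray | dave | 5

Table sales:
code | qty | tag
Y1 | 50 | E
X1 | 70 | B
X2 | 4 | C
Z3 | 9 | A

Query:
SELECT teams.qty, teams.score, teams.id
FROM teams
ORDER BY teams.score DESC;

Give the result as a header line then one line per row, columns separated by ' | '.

After SELECT (4 rows):
teams.qty | teams.score | teams.id
20 | 7 | 5
6 | 9 | 4
2 | 1 | 20
10 | 3 | 5
After ORDER BY (4 rows):
teams.qty | teams.score | teams.id
6 | 9 | 4
20 | 7 | 5
10 | 3 | 5
2 | 1 | 20

== RESULT ==
teams.qty | teams.score | teams.id
6 | 9 | 4
20 | 7 | 5
10 | 3 | 5
2 | 1 | 20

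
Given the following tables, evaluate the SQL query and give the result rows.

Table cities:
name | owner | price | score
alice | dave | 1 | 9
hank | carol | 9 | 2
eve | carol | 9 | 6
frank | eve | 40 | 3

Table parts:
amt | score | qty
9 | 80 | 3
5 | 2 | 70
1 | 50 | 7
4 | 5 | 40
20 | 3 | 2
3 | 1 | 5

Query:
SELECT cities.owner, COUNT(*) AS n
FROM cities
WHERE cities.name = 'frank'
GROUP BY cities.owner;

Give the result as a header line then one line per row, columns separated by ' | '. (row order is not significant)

After WHERE (1 rows):
cities.name | cities.owner | cities.price | cities.score
frank | eve | 40 | 3
After GROUP BY (1 rows):
cities.owner | n
eve | 1

== RESULT ==
cities.owner | n
eve | 1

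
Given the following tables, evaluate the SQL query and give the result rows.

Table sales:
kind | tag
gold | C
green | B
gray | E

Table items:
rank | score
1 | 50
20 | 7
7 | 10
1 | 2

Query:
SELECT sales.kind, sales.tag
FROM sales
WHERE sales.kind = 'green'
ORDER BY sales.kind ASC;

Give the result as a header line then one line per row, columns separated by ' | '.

After WHERE (1 rows):
sales.kind | sales.tag
green | B
After SELECT (1 rows):
sales.kind | sales.tag
green | B
After ORDER BY (1 rows):
sales.kind | sales.tag
green | B

== RESULT ==
sales.kind | sales.tag
green | B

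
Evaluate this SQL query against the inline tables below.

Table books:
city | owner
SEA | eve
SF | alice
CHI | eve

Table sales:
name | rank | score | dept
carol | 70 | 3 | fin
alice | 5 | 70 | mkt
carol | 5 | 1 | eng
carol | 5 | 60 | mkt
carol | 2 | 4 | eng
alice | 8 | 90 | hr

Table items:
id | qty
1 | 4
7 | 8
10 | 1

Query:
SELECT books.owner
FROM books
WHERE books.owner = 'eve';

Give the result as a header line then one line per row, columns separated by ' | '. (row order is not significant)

== RESULT ==
books.owner
eve
eve

Derivation:
After WHERE (2 rows):
books.city | books.owner
SEA | eve
CHI | eve
After SELECT (2 rows):
books.owner
eve
eve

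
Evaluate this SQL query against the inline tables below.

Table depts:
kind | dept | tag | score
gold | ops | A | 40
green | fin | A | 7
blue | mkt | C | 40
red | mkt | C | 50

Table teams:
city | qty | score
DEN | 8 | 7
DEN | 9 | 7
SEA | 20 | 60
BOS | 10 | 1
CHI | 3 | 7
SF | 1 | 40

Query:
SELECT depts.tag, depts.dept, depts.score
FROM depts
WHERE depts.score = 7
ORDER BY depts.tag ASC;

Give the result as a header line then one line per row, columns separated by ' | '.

After WHERE (1 rows):
depts.kind | depts.dept | depts.tag | depts.score
green | fin | A | 7
After SELECT (1 rows):
depts.tag | depts.dept | depts.score
A | fin | 7
After ORDER BY (1 rows):
depts.tag | depts.dept | depts.score
A | fin | 7

== RESULT ==
depts.tag | depts.dept | depts.score
A | fin | 7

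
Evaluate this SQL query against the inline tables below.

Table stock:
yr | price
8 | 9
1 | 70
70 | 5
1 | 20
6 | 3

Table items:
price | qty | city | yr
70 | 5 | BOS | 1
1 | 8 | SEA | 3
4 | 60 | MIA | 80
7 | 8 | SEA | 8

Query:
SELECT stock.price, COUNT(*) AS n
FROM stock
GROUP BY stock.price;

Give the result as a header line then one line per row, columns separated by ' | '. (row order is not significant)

After GROUP BY (5 rows):
stock.price | n
9 | 1
70 | 1
5 | 1
20 | 1
3 | 1

== RESULT ==
stock.price | n
9 | 1
70 | 1
5 | 1
20 | 1
3 | 1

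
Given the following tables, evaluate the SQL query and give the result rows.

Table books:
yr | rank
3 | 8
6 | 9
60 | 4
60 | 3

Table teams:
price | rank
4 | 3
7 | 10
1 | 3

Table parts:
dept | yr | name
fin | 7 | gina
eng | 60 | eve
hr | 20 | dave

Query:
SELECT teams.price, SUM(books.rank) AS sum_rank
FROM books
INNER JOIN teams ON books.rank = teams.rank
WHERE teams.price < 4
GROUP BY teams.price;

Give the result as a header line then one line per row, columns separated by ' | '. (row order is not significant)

== RESULT ==
teams.price | sum_rank
1 | 3

Derivation:
After JOIN teams (2 rows):
books.yr | books.rank | teams.price | teams.rank
60 | 3 | 4 | 3
60 | 3 | 1 | 3
After WHERE (1 rows):
books.yr | books.rank | teams.price | teams.rank
60 | 3 | 1 | 3
After GROUP BY (1 rows):
teams.price | sum_rank
1 | 3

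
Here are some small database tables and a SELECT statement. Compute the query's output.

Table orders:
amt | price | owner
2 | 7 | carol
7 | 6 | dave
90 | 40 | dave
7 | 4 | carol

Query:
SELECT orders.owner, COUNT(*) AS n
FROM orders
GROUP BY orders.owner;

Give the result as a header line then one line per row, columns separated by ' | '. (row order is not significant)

== RESULT ==
orders.owner | n
carol | 2
dave | 2

Derivation:
After GROUP BY (2 rows):
orders.owner | n
carol | 2
dave | 2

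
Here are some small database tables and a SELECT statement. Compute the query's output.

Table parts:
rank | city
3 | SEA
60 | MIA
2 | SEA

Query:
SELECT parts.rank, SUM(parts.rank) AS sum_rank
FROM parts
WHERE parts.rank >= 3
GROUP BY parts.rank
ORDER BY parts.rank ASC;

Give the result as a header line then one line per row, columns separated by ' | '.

After WHERE (2 rows):
parts.rank | parts.city
3 | SEA
60 | MIA
After GROUP BY (2 rows):
parts.rank | sum_rank
3 | 3
60 | 60
After ORDER BY (2 rows):
parts.rank | sum_rank
3 | 3
60 | 60

== RESULT ==
parts.rank | sum_rank
3 | 3
60 | 60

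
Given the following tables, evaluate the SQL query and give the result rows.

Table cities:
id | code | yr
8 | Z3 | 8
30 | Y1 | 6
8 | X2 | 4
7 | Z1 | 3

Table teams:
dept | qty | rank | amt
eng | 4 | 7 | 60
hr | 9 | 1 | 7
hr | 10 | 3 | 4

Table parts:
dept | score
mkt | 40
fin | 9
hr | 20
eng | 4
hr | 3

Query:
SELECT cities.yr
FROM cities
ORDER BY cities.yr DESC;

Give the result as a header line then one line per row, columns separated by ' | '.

After SELECT (4 rows):
cities.yr
8
6
4
3
After ORDER BY (4 rows):
cities.yr
8
6
4
3

== RESULT ==
cities.yr
8
6
4
3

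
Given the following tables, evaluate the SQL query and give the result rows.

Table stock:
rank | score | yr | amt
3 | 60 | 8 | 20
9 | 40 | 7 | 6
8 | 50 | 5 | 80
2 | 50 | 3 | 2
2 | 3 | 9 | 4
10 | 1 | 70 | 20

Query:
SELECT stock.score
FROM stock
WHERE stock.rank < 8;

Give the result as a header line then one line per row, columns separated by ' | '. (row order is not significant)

After WHERE (3 rows):
stock.rank | stock.score | stock.yr | stock.amt
3 | 60 | 8 | 20
2 | 50 | 3 | 2
2 | 3 | 9 | 4
After SELECT (3 rows):
stock.score
60
50
3

== RESULT ==
stock.score
60
50
3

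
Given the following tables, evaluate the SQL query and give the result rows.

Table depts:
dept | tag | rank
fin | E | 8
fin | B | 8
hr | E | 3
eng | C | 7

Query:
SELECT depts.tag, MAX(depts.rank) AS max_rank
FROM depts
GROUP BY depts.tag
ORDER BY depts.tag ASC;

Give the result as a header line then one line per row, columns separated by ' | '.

== RESULT ==
depts.tag | max_rank
B | 8
C | 7
E | 8

Derivation:
After GROUP BY (3 rows):
depts.tag | max_rank
E | 8
B | 8
C | 7
After ORDER BY (3 rows):
depts.tag | max_rank
B | 8
C | 7
E | 8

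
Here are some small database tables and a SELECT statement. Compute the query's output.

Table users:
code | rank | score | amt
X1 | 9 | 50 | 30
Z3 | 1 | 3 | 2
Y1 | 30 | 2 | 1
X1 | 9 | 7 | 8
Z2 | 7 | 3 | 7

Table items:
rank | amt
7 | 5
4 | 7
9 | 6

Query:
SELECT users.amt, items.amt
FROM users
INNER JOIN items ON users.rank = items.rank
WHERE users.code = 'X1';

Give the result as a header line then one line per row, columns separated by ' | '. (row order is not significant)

After JOIN items (3 rows):
users.code | users.rank | users.score | users.amt | items.rank | items.amt
X1 | 9 | 50 | 30 | 9 | 6
X1 | 9 | 7 | 8 | 9 | 6
Z2 | 7 | 3 | 7 | 7 | 5
After WHERE (2 rows):
users.code | users.rank | users.score | users.amt | items.rank | items.amt
X1 | 9 | 50 | 30 | 9 | 6
X1 | 9 | 7 | 8 | 9 | 6
After SELECT (2 rows):
users.amt | items.amt
30 | 6
8 | 6

== RESULT ==
users.amt | items.amt
30 | 6
8 | 6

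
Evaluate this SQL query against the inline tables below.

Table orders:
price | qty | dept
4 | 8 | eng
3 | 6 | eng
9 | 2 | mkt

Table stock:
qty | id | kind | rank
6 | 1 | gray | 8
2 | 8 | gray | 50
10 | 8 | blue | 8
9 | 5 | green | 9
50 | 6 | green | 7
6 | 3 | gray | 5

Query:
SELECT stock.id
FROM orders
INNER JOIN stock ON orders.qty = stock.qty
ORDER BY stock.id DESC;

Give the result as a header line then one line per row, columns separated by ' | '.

== RESULT ==
stock.id
8
3
1

Derivation:
After JOIN stock (3 rows):
orders.price | orders.qty | orders.dept | stock.qty | stock.id | stock.kind | stock.rank
3 | 6 | eng | 6 | 1 | gray | 8
3 | 6 | eng | 6 | 3 | gray | 5
9 | 2 | mkt | 2 | 8 | gray | 50
After SELECT (3 rows):
stock.id
1
3
8
After ORDER BY (3 rows):
stock.id
8
3
1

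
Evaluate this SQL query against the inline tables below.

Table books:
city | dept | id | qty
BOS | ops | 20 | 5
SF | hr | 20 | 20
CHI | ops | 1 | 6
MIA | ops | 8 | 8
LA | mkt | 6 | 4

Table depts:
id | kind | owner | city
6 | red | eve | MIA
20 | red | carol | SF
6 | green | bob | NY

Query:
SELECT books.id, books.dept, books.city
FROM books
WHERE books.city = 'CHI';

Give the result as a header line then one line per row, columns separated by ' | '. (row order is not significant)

After WHERE (1 rows):
books.city | books.dept | books.id | books.qty
CHI | ops | 1 | 6
After SELECT (1 rows):
books.id | books.dept | books.city
1 | ops | CHI

== RESULT ==
books.id | books.dept | books.city
1 | ops | CHI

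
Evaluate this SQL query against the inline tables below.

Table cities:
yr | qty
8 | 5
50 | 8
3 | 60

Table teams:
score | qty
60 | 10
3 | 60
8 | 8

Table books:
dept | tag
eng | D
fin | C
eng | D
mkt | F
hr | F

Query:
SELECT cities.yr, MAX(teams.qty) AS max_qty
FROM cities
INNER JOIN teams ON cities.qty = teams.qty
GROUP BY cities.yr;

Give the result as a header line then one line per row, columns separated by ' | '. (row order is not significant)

== RESULT ==
cities.yr | max_qty
50 | 8
3 | 60

Derivation:
After JOIN teams (2 rows):
cities.yr | cities.qty | teams.score | teams.qty
50 | 8 | 8 | 8
3 | 60 | 3 | 60
After GROUP BY (2 rows):
cities.yr | max_qty
50 | 8
3 | 60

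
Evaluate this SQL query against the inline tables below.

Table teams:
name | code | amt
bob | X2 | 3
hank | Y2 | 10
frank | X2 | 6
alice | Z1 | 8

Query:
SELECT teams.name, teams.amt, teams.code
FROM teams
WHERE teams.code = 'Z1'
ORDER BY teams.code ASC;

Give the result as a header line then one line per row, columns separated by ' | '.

== RESULT ==
teams.name | teams.amt | teams.code
alice | 8 | Z1

Derivation:
After WHERE (1 rows):
teams.name | teams.code | teams.amt
alice | Z1 | 8
After SELECT (1 rows):
teams.name | teams.amt | teams.code
alice | 8 | Z1
After ORDER BY (1 rows):
teams.name | teams.amt | teams.code
alice | 8 | Z1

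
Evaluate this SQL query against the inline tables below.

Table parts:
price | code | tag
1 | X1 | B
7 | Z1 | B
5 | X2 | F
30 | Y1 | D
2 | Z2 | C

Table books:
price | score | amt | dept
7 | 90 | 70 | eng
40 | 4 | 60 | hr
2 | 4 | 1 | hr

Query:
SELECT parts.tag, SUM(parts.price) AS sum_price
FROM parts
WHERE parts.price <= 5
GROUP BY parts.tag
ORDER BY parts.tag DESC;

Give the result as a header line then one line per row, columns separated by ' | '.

== RESULT ==
parts.tag | sum_price
F | 5
C | 2
B | 1

Derivation:
After WHERE (3 rows):
parts.price | parts.code | parts.tag
1 | X1 | B
5 | X2 | F
2 | Z2 | C
After GROUP BY (3 rows):
parts.tag | sum_price
B | 1
F | 5
C | 2
After ORDER BY (3 rows):
parts.tag | sum_price
F | 5
C | 2
B | 1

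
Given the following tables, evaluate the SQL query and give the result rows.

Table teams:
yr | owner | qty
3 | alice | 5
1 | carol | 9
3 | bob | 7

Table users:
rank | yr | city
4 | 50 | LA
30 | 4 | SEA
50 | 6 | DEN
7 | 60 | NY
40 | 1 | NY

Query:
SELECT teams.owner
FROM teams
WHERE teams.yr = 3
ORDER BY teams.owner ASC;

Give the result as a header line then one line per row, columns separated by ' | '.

== RESULT ==
teams.owner
alice
bob

Derivation:
After WHERE (2 rows):
teams.yr | teams.owner | teams.qty
3 | alice | 5
3 | bob | 7
After SELECT (2 rows):
teams.owner
alice
bob
After ORDER BY (2 rows):
teams.owner
alice
bob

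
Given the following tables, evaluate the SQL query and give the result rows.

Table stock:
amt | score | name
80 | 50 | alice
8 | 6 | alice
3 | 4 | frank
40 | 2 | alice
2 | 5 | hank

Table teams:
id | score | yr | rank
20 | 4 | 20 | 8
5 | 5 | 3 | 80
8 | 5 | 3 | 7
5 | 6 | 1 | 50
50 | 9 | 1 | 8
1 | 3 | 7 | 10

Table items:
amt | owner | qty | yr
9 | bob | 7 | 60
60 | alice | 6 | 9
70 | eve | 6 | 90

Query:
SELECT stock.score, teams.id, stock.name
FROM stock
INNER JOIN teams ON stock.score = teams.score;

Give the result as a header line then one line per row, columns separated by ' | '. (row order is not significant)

After JOIN teams (4 rows):
stock.amt | stock.score | stock.name | teams.id | teams.score | teams.yr | teams.rank
8 | 6 | alice | 5 | 6 | 1 | 50
3 | 4 | frank | 20 | 4 | 20 | 8
2 | 5 | hank | 5 | 5 | 3 | 80
2 | 5 | hank | 8 | 5 | 3 | 7
After SELECT (4 rows):
stock.score | teams.id | stock.name
6 | 5 | alice
4 | 20 | frank
5 | 5 | hank
5 | 8 | hank

== RESULT ==
stock.score | teams.id | stock.name
6 | 5 | alice
4 | 20 | frank
5 | 5 | hank
5 | 8 | hank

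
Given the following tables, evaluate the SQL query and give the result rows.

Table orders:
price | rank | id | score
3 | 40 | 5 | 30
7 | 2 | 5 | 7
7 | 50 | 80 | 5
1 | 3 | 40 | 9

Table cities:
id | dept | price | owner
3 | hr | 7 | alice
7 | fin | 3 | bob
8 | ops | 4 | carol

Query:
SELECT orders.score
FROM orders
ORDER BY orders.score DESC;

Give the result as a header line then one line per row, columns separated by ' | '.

After SELECT (4 rows):
orders.score
30
7
5
9
After ORDER BY (4 rows):
orders.score
30
9
7
5

== RESULT ==
orders.score
30
9
7
5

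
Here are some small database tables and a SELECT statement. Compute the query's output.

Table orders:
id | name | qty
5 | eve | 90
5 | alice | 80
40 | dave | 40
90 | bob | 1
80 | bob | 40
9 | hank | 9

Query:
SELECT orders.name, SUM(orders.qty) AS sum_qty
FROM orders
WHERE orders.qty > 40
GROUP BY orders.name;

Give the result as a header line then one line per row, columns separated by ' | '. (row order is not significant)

After WHERE (2 rows):
orders.id | orders.name | orders.qty
5 | eve | 90
5 | alice | 80
After GROUP BY (2 rows):
orders.name | sum_qty
eve | 90
alice | 80

== RESULT ==
orders.name | sum_qty
eve | 90
alice | 80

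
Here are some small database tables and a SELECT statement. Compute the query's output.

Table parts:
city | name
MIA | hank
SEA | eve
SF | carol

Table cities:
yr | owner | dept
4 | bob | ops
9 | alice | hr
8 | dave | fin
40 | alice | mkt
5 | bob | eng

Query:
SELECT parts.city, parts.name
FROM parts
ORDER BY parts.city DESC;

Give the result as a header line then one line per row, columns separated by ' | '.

After SELECT (3 rows):
parts.city | parts.name
MIA | hank
SEA | eve
SF | carol
After ORDER BY (3 rows):
parts.city | parts.name
SF | carol
SEA | eve
MIA | hank

== RESULT ==
parts.city | parts.name
SF | carol
SEA | eve
MIA | hank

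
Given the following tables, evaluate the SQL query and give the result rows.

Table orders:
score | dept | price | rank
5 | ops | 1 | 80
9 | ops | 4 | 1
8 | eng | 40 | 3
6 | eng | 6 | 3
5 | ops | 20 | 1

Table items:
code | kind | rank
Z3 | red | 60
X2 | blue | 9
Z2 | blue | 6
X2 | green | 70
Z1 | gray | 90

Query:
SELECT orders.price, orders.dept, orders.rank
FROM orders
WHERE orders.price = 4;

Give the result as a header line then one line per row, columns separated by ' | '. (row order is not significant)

After WHERE (1 rows):
orders.score | orders.dept | orders.price | orders.rank
9 | ops | 4 | 1
After SELECT (1 rows):
orders.price | orders.dept | orders.rank
4 | ops | 1

== RESULT ==
orders.price | orders.dept | orders.rank
4 | ops | 1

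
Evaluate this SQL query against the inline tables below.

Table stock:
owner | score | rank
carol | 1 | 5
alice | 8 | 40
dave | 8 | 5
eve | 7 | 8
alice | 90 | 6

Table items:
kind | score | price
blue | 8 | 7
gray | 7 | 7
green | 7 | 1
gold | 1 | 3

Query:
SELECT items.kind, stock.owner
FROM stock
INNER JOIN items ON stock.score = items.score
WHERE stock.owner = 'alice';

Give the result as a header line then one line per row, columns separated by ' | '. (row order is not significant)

== RESULT ==
items.kind | stock.owner
blue | alice

Derivation:
After JOIN items (5 rows):
stock.owner | stock.score | stock.rank | items.kind | items.score | items.price
carol | 1 | 5 | gold | 1 | 3
alice | 8 | 40 | blue | 8 | 7
dave | 8 | 5 | blue | 8 | 7
eve | 7 | 8 | gray | 7 | 7
eve | 7 | 8 | green | 7 | 1
After WHERE (1 rows):
stock.owner | stock.score | stock.rank | items.kind | items.score | items.price
alice | 8 | 40 | blue | 8 | 7
After SELECT (1 rows):
items.kind | stock.owner
blue | alice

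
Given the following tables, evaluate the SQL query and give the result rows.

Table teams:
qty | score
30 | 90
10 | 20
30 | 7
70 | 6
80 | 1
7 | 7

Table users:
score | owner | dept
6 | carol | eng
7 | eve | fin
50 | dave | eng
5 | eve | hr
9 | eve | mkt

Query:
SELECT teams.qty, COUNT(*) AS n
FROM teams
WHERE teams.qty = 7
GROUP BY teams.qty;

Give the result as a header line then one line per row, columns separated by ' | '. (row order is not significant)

After WHERE (1 rows):
teams.qty | teams.score
7 | 7
After GROUP BY (1 rows):
teams.qty | n
7 | 1

== RESULT ==
teams.qty | n
7 | 1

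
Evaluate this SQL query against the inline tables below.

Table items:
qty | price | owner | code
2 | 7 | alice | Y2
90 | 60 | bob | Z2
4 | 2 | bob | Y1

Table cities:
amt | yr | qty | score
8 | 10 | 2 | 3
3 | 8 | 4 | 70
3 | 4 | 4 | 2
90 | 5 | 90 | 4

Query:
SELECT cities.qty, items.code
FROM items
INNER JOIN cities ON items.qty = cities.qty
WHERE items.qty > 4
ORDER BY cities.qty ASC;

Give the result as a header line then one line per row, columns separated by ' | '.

== RESULT ==
cities.qty | items.code
90 | Z2

Derivation:
After JOIN cities (4 rows):
items.qty | items.price | items.owner | items.code | cities.amt | cities.yr | cities.qty | cities.score
2 | 7 | alice | Y2 | 8 | 10 | 2 | 3
90 | 60 | bob | Z2 | 90 | 5 | 90 | 4
4 | 2 | bob | Y1 | 3 | 8 | 4 | 70
4 | 2 | bob | Y1 | 3 | 4 | 4 | 2
After WHERE (1 rows):
items.qty | items.price | items.owner | items.code | cities.amt | cities.yr | cities.qty | cities.score
90 | 60 | bob | Z2 | 90 | 5 | 90 | 4
After SELECT (1 rows):
cities.qty | items.code
90 | Z2
After ORDER BY (1 rows):
cities.qty | items.code
90 | Z2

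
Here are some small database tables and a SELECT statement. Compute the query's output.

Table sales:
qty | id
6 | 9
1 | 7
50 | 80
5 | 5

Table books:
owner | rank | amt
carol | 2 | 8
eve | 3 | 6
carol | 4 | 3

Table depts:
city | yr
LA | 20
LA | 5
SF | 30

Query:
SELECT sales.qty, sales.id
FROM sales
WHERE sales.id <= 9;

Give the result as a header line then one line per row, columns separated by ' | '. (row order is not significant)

After WHERE (3 rows):
sales.qty | sales.id
6 | 9
1 | 7
5 | 5
After SELECT (3 rows):
sales.qty | sales.id
6 | 9
1 | 7
5 | 5

== RESULT ==
sales.qty | sales.id
6 | 9
1 | 7
5 | 5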